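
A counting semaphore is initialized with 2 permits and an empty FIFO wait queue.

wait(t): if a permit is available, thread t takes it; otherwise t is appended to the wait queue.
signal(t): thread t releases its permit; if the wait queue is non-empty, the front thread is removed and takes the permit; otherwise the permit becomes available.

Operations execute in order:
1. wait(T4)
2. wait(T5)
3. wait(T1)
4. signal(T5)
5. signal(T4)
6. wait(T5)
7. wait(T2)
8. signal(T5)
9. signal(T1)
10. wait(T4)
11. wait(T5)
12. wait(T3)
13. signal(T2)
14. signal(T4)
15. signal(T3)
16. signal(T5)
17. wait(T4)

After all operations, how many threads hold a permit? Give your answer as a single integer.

Answer: 1

Derivation:
Step 1: wait(T4) -> count=1 queue=[] holders={T4}
Step 2: wait(T5) -> count=0 queue=[] holders={T4,T5}
Step 3: wait(T1) -> count=0 queue=[T1] holders={T4,T5}
Step 4: signal(T5) -> count=0 queue=[] holders={T1,T4}
Step 5: signal(T4) -> count=1 queue=[] holders={T1}
Step 6: wait(T5) -> count=0 queue=[] holders={T1,T5}
Step 7: wait(T2) -> count=0 queue=[T2] holders={T1,T5}
Step 8: signal(T5) -> count=0 queue=[] holders={T1,T2}
Step 9: signal(T1) -> count=1 queue=[] holders={T2}
Step 10: wait(T4) -> count=0 queue=[] holders={T2,T4}
Step 11: wait(T5) -> count=0 queue=[T5] holders={T2,T4}
Step 12: wait(T3) -> count=0 queue=[T5,T3] holders={T2,T4}
Step 13: signal(T2) -> count=0 queue=[T3] holders={T4,T5}
Step 14: signal(T4) -> count=0 queue=[] holders={T3,T5}
Step 15: signal(T3) -> count=1 queue=[] holders={T5}
Step 16: signal(T5) -> count=2 queue=[] holders={none}
Step 17: wait(T4) -> count=1 queue=[] holders={T4}
Final holders: {T4} -> 1 thread(s)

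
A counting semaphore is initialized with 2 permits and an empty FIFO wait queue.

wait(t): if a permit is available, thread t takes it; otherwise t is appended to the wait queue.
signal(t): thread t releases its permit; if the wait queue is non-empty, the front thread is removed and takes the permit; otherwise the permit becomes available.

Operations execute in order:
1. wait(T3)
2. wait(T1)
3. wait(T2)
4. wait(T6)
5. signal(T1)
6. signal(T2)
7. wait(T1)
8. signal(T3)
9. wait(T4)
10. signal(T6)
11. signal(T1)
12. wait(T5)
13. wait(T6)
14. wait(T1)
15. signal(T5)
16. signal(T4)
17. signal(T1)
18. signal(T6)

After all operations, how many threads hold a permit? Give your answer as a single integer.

Answer: 0

Derivation:
Step 1: wait(T3) -> count=1 queue=[] holders={T3}
Step 2: wait(T1) -> count=0 queue=[] holders={T1,T3}
Step 3: wait(T2) -> count=0 queue=[T2] holders={T1,T3}
Step 4: wait(T6) -> count=0 queue=[T2,T6] holders={T1,T3}
Step 5: signal(T1) -> count=0 queue=[T6] holders={T2,T3}
Step 6: signal(T2) -> count=0 queue=[] holders={T3,T6}
Step 7: wait(T1) -> count=0 queue=[T1] holders={T3,T6}
Step 8: signal(T3) -> count=0 queue=[] holders={T1,T6}
Step 9: wait(T4) -> count=0 queue=[T4] holders={T1,T6}
Step 10: signal(T6) -> count=0 queue=[] holders={T1,T4}
Step 11: signal(T1) -> count=1 queue=[] holders={T4}
Step 12: wait(T5) -> count=0 queue=[] holders={T4,T5}
Step 13: wait(T6) -> count=0 queue=[T6] holders={T4,T5}
Step 14: wait(T1) -> count=0 queue=[T6,T1] holders={T4,T5}
Step 15: signal(T5) -> count=0 queue=[T1] holders={T4,T6}
Step 16: signal(T4) -> count=0 queue=[] holders={T1,T6}
Step 17: signal(T1) -> count=1 queue=[] holders={T6}
Step 18: signal(T6) -> count=2 queue=[] holders={none}
Final holders: {none} -> 0 thread(s)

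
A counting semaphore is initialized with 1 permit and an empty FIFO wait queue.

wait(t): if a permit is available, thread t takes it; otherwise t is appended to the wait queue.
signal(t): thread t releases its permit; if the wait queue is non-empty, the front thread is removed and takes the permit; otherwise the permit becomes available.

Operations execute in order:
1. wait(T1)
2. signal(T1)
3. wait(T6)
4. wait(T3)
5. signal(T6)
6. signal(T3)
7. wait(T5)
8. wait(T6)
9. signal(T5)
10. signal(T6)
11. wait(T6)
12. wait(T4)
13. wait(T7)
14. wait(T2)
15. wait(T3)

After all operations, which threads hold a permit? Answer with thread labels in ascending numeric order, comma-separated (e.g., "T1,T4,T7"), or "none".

Step 1: wait(T1) -> count=0 queue=[] holders={T1}
Step 2: signal(T1) -> count=1 queue=[] holders={none}
Step 3: wait(T6) -> count=0 queue=[] holders={T6}
Step 4: wait(T3) -> count=0 queue=[T3] holders={T6}
Step 5: signal(T6) -> count=0 queue=[] holders={T3}
Step 6: signal(T3) -> count=1 queue=[] holders={none}
Step 7: wait(T5) -> count=0 queue=[] holders={T5}
Step 8: wait(T6) -> count=0 queue=[T6] holders={T5}
Step 9: signal(T5) -> count=0 queue=[] holders={T6}
Step 10: signal(T6) -> count=1 queue=[] holders={none}
Step 11: wait(T6) -> count=0 queue=[] holders={T6}
Step 12: wait(T4) -> count=0 queue=[T4] holders={T6}
Step 13: wait(T7) -> count=0 queue=[T4,T7] holders={T6}
Step 14: wait(T2) -> count=0 queue=[T4,T7,T2] holders={T6}
Step 15: wait(T3) -> count=0 queue=[T4,T7,T2,T3] holders={T6}
Final holders: T6

Answer: T6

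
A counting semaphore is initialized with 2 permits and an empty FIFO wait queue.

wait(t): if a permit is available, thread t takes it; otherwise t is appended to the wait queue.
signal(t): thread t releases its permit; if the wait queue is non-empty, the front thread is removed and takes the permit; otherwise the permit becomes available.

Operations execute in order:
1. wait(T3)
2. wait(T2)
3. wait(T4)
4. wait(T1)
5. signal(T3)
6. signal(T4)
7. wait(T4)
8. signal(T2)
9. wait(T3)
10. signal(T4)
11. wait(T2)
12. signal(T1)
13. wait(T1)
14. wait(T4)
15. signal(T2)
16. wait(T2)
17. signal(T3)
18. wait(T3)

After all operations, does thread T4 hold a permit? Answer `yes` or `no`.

Step 1: wait(T3) -> count=1 queue=[] holders={T3}
Step 2: wait(T2) -> count=0 queue=[] holders={T2,T3}
Step 3: wait(T4) -> count=0 queue=[T4] holders={T2,T3}
Step 4: wait(T1) -> count=0 queue=[T4,T1] holders={T2,T3}
Step 5: signal(T3) -> count=0 queue=[T1] holders={T2,T4}
Step 6: signal(T4) -> count=0 queue=[] holders={T1,T2}
Step 7: wait(T4) -> count=0 queue=[T4] holders={T1,T2}
Step 8: signal(T2) -> count=0 queue=[] holders={T1,T4}
Step 9: wait(T3) -> count=0 queue=[T3] holders={T1,T4}
Step 10: signal(T4) -> count=0 queue=[] holders={T1,T3}
Step 11: wait(T2) -> count=0 queue=[T2] holders={T1,T3}
Step 12: signal(T1) -> count=0 queue=[] holders={T2,T3}
Step 13: wait(T1) -> count=0 queue=[T1] holders={T2,T3}
Step 14: wait(T4) -> count=0 queue=[T1,T4] holders={T2,T3}
Step 15: signal(T2) -> count=0 queue=[T4] holders={T1,T3}
Step 16: wait(T2) -> count=0 queue=[T4,T2] holders={T1,T3}
Step 17: signal(T3) -> count=0 queue=[T2] holders={T1,T4}
Step 18: wait(T3) -> count=0 queue=[T2,T3] holders={T1,T4}
Final holders: {T1,T4} -> T4 in holders

Answer: yes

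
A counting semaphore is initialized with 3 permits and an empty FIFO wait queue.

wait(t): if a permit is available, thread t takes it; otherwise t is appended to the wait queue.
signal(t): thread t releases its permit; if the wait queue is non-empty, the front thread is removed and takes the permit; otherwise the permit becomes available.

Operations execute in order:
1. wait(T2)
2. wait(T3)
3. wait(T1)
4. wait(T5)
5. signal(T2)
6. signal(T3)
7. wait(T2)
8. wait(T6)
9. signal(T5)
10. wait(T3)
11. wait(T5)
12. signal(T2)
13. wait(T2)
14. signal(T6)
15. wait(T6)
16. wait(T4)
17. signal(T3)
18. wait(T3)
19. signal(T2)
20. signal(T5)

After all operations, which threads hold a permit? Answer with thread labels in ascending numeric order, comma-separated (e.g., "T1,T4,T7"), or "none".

Step 1: wait(T2) -> count=2 queue=[] holders={T2}
Step 2: wait(T3) -> count=1 queue=[] holders={T2,T3}
Step 3: wait(T1) -> count=0 queue=[] holders={T1,T2,T3}
Step 4: wait(T5) -> count=0 queue=[T5] holders={T1,T2,T3}
Step 5: signal(T2) -> count=0 queue=[] holders={T1,T3,T5}
Step 6: signal(T3) -> count=1 queue=[] holders={T1,T5}
Step 7: wait(T2) -> count=0 queue=[] holders={T1,T2,T5}
Step 8: wait(T6) -> count=0 queue=[T6] holders={T1,T2,T5}
Step 9: signal(T5) -> count=0 queue=[] holders={T1,T2,T6}
Step 10: wait(T3) -> count=0 queue=[T3] holders={T1,T2,T6}
Step 11: wait(T5) -> count=0 queue=[T3,T5] holders={T1,T2,T6}
Step 12: signal(T2) -> count=0 queue=[T5] holders={T1,T3,T6}
Step 13: wait(T2) -> count=0 queue=[T5,T2] holders={T1,T3,T6}
Step 14: signal(T6) -> count=0 queue=[T2] holders={T1,T3,T5}
Step 15: wait(T6) -> count=0 queue=[T2,T6] holders={T1,T3,T5}
Step 16: wait(T4) -> count=0 queue=[T2,T6,T4] holders={T1,T3,T5}
Step 17: signal(T3) -> count=0 queue=[T6,T4] holders={T1,T2,T5}
Step 18: wait(T3) -> count=0 queue=[T6,T4,T3] holders={T1,T2,T5}
Step 19: signal(T2) -> count=0 queue=[T4,T3] holders={T1,T5,T6}
Step 20: signal(T5) -> count=0 queue=[T3] holders={T1,T4,T6}
Final holders: T1,T4,T6

Answer: T1,T4,T6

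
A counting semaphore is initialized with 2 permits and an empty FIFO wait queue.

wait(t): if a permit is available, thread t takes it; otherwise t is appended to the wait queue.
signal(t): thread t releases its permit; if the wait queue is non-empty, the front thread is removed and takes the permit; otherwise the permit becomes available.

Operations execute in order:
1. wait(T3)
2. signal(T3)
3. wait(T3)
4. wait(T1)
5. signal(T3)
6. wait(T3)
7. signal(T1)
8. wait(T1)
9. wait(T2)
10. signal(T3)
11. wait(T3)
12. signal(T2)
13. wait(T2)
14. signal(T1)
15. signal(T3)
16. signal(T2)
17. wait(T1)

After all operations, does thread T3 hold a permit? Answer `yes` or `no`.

Answer: no

Derivation:
Step 1: wait(T3) -> count=1 queue=[] holders={T3}
Step 2: signal(T3) -> count=2 queue=[] holders={none}
Step 3: wait(T3) -> count=1 queue=[] holders={T3}
Step 4: wait(T1) -> count=0 queue=[] holders={T1,T3}
Step 5: signal(T3) -> count=1 queue=[] holders={T1}
Step 6: wait(T3) -> count=0 queue=[] holders={T1,T3}
Step 7: signal(T1) -> count=1 queue=[] holders={T3}
Step 8: wait(T1) -> count=0 queue=[] holders={T1,T3}
Step 9: wait(T2) -> count=0 queue=[T2] holders={T1,T3}
Step 10: signal(T3) -> count=0 queue=[] holders={T1,T2}
Step 11: wait(T3) -> count=0 queue=[T3] holders={T1,T2}
Step 12: signal(T2) -> count=0 queue=[] holders={T1,T3}
Step 13: wait(T2) -> count=0 queue=[T2] holders={T1,T3}
Step 14: signal(T1) -> count=0 queue=[] holders={T2,T3}
Step 15: signal(T3) -> count=1 queue=[] holders={T2}
Step 16: signal(T2) -> count=2 queue=[] holders={none}
Step 17: wait(T1) -> count=1 queue=[] holders={T1}
Final holders: {T1} -> T3 not in holders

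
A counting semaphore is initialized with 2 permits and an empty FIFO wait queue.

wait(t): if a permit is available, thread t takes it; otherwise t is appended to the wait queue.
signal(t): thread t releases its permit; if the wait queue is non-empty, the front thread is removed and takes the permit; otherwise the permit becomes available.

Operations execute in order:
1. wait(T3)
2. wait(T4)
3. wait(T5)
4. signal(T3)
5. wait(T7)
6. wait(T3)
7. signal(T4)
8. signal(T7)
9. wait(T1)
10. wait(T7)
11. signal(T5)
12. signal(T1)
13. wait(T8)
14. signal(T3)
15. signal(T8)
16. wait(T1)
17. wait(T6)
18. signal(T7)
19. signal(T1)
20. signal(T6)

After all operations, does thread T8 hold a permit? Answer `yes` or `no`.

Answer: no

Derivation:
Step 1: wait(T3) -> count=1 queue=[] holders={T3}
Step 2: wait(T4) -> count=0 queue=[] holders={T3,T4}
Step 3: wait(T5) -> count=0 queue=[T5] holders={T3,T4}
Step 4: signal(T3) -> count=0 queue=[] holders={T4,T5}
Step 5: wait(T7) -> count=0 queue=[T7] holders={T4,T5}
Step 6: wait(T3) -> count=0 queue=[T7,T3] holders={T4,T5}
Step 7: signal(T4) -> count=0 queue=[T3] holders={T5,T7}
Step 8: signal(T7) -> count=0 queue=[] holders={T3,T5}
Step 9: wait(T1) -> count=0 queue=[T1] holders={T3,T5}
Step 10: wait(T7) -> count=0 queue=[T1,T7] holders={T3,T5}
Step 11: signal(T5) -> count=0 queue=[T7] holders={T1,T3}
Step 12: signal(T1) -> count=0 queue=[] holders={T3,T7}
Step 13: wait(T8) -> count=0 queue=[T8] holders={T3,T7}
Step 14: signal(T3) -> count=0 queue=[] holders={T7,T8}
Step 15: signal(T8) -> count=1 queue=[] holders={T7}
Step 16: wait(T1) -> count=0 queue=[] holders={T1,T7}
Step 17: wait(T6) -> count=0 queue=[T6] holders={T1,T7}
Step 18: signal(T7) -> count=0 queue=[] holders={T1,T6}
Step 19: signal(T1) -> count=1 queue=[] holders={T6}
Step 20: signal(T6) -> count=2 queue=[] holders={none}
Final holders: {none} -> T8 not in holders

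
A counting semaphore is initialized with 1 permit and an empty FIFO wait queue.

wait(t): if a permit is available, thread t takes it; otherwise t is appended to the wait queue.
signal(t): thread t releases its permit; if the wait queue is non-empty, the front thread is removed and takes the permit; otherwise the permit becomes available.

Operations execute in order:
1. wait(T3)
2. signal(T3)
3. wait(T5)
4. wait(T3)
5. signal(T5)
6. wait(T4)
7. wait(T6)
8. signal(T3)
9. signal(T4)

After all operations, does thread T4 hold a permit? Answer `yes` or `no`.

Step 1: wait(T3) -> count=0 queue=[] holders={T3}
Step 2: signal(T3) -> count=1 queue=[] holders={none}
Step 3: wait(T5) -> count=0 queue=[] holders={T5}
Step 4: wait(T3) -> count=0 queue=[T3] holders={T5}
Step 5: signal(T5) -> count=0 queue=[] holders={T3}
Step 6: wait(T4) -> count=0 queue=[T4] holders={T3}
Step 7: wait(T6) -> count=0 queue=[T4,T6] holders={T3}
Step 8: signal(T3) -> count=0 queue=[T6] holders={T4}
Step 9: signal(T4) -> count=0 queue=[] holders={T6}
Final holders: {T6} -> T4 not in holders

Answer: no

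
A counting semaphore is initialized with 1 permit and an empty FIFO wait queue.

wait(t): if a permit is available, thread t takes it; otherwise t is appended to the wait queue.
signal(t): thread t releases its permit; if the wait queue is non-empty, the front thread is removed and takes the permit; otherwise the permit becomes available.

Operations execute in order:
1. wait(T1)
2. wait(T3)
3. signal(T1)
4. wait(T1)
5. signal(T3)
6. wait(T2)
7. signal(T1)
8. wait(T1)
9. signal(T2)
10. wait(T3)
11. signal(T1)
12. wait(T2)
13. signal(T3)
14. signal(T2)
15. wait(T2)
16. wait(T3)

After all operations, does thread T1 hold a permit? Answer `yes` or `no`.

Answer: no

Derivation:
Step 1: wait(T1) -> count=0 queue=[] holders={T1}
Step 2: wait(T3) -> count=0 queue=[T3] holders={T1}
Step 3: signal(T1) -> count=0 queue=[] holders={T3}
Step 4: wait(T1) -> count=0 queue=[T1] holders={T3}
Step 5: signal(T3) -> count=0 queue=[] holders={T1}
Step 6: wait(T2) -> count=0 queue=[T2] holders={T1}
Step 7: signal(T1) -> count=0 queue=[] holders={T2}
Step 8: wait(T1) -> count=0 queue=[T1] holders={T2}
Step 9: signal(T2) -> count=0 queue=[] holders={T1}
Step 10: wait(T3) -> count=0 queue=[T3] holders={T1}
Step 11: signal(T1) -> count=0 queue=[] holders={T3}
Step 12: wait(T2) -> count=0 queue=[T2] holders={T3}
Step 13: signal(T3) -> count=0 queue=[] holders={T2}
Step 14: signal(T2) -> count=1 queue=[] holders={none}
Step 15: wait(T2) -> count=0 queue=[] holders={T2}
Step 16: wait(T3) -> count=0 queue=[T3] holders={T2}
Final holders: {T2} -> T1 not in holders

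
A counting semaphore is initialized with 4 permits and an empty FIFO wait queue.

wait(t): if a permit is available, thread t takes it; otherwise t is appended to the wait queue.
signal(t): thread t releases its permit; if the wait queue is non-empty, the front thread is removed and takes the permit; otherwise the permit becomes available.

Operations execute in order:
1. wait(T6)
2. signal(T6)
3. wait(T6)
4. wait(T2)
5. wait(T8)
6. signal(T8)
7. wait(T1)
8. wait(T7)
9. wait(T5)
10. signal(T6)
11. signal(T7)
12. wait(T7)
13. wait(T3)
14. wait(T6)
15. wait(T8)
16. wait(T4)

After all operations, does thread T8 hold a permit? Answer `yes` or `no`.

Answer: no

Derivation:
Step 1: wait(T6) -> count=3 queue=[] holders={T6}
Step 2: signal(T6) -> count=4 queue=[] holders={none}
Step 3: wait(T6) -> count=3 queue=[] holders={T6}
Step 4: wait(T2) -> count=2 queue=[] holders={T2,T6}
Step 5: wait(T8) -> count=1 queue=[] holders={T2,T6,T8}
Step 6: signal(T8) -> count=2 queue=[] holders={T2,T6}
Step 7: wait(T1) -> count=1 queue=[] holders={T1,T2,T6}
Step 8: wait(T7) -> count=0 queue=[] holders={T1,T2,T6,T7}
Step 9: wait(T5) -> count=0 queue=[T5] holders={T1,T2,T6,T7}
Step 10: signal(T6) -> count=0 queue=[] holders={T1,T2,T5,T7}
Step 11: signal(T7) -> count=1 queue=[] holders={T1,T2,T5}
Step 12: wait(T7) -> count=0 queue=[] holders={T1,T2,T5,T7}
Step 13: wait(T3) -> count=0 queue=[T3] holders={T1,T2,T5,T7}
Step 14: wait(T6) -> count=0 queue=[T3,T6] holders={T1,T2,T5,T7}
Step 15: wait(T8) -> count=0 queue=[T3,T6,T8] holders={T1,T2,T5,T7}
Step 16: wait(T4) -> count=0 queue=[T3,T6,T8,T4] holders={T1,T2,T5,T7}
Final holders: {T1,T2,T5,T7} -> T8 not in holders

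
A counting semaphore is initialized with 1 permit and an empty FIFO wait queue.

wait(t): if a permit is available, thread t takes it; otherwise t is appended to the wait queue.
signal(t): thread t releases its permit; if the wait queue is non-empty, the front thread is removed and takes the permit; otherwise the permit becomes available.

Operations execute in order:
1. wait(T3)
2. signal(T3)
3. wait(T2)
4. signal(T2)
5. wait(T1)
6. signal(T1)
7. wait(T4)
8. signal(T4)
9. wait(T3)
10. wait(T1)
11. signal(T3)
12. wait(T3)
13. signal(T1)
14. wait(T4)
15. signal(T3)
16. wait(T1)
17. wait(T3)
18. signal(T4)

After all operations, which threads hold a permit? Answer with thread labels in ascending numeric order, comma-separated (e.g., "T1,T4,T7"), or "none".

Answer: T1

Derivation:
Step 1: wait(T3) -> count=0 queue=[] holders={T3}
Step 2: signal(T3) -> count=1 queue=[] holders={none}
Step 3: wait(T2) -> count=0 queue=[] holders={T2}
Step 4: signal(T2) -> count=1 queue=[] holders={none}
Step 5: wait(T1) -> count=0 queue=[] holders={T1}
Step 6: signal(T1) -> count=1 queue=[] holders={none}
Step 7: wait(T4) -> count=0 queue=[] holders={T4}
Step 8: signal(T4) -> count=1 queue=[] holders={none}
Step 9: wait(T3) -> count=0 queue=[] holders={T3}
Step 10: wait(T1) -> count=0 queue=[T1] holders={T3}
Step 11: signal(T3) -> count=0 queue=[] holders={T1}
Step 12: wait(T3) -> count=0 queue=[T3] holders={T1}
Step 13: signal(T1) -> count=0 queue=[] holders={T3}
Step 14: wait(T4) -> count=0 queue=[T4] holders={T3}
Step 15: signal(T3) -> count=0 queue=[] holders={T4}
Step 16: wait(T1) -> count=0 queue=[T1] holders={T4}
Step 17: wait(T3) -> count=0 queue=[T1,T3] holders={T4}
Step 18: signal(T4) -> count=0 queue=[T3] holders={T1}
Final holders: T1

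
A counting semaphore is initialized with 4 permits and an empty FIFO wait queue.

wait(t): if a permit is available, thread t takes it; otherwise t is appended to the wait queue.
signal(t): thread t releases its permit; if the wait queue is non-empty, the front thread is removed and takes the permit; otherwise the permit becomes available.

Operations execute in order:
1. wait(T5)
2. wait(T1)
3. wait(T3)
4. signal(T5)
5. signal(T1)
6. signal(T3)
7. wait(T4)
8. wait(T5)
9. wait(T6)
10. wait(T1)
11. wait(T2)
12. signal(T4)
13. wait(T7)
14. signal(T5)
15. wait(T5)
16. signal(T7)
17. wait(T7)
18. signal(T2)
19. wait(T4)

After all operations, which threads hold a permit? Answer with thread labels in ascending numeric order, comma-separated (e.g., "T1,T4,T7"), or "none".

Step 1: wait(T5) -> count=3 queue=[] holders={T5}
Step 2: wait(T1) -> count=2 queue=[] holders={T1,T5}
Step 3: wait(T3) -> count=1 queue=[] holders={T1,T3,T5}
Step 4: signal(T5) -> count=2 queue=[] holders={T1,T3}
Step 5: signal(T1) -> count=3 queue=[] holders={T3}
Step 6: signal(T3) -> count=4 queue=[] holders={none}
Step 7: wait(T4) -> count=3 queue=[] holders={T4}
Step 8: wait(T5) -> count=2 queue=[] holders={T4,T5}
Step 9: wait(T6) -> count=1 queue=[] holders={T4,T5,T6}
Step 10: wait(T1) -> count=0 queue=[] holders={T1,T4,T5,T6}
Step 11: wait(T2) -> count=0 queue=[T2] holders={T1,T4,T5,T6}
Step 12: signal(T4) -> count=0 queue=[] holders={T1,T2,T5,T6}
Step 13: wait(T7) -> count=0 queue=[T7] holders={T1,T2,T5,T6}
Step 14: signal(T5) -> count=0 queue=[] holders={T1,T2,T6,T7}
Step 15: wait(T5) -> count=0 queue=[T5] holders={T1,T2,T6,T7}
Step 16: signal(T7) -> count=0 queue=[] holders={T1,T2,T5,T6}
Step 17: wait(T7) -> count=0 queue=[T7] holders={T1,T2,T5,T6}
Step 18: signal(T2) -> count=0 queue=[] holders={T1,T5,T6,T7}
Step 19: wait(T4) -> count=0 queue=[T4] holders={T1,T5,T6,T7}
Final holders: T1,T5,T6,T7

Answer: T1,T5,T6,T7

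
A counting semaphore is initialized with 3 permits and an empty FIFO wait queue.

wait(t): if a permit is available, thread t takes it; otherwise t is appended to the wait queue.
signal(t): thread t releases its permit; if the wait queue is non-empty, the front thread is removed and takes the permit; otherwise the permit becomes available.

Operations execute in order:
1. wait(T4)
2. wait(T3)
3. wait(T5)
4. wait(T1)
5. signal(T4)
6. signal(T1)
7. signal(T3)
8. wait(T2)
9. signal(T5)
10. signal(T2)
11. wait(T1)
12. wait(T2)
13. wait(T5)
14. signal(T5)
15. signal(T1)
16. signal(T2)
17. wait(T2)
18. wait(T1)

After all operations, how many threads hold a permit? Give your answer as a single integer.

Answer: 2

Derivation:
Step 1: wait(T4) -> count=2 queue=[] holders={T4}
Step 2: wait(T3) -> count=1 queue=[] holders={T3,T4}
Step 3: wait(T5) -> count=0 queue=[] holders={T3,T4,T5}
Step 4: wait(T1) -> count=0 queue=[T1] holders={T3,T4,T5}
Step 5: signal(T4) -> count=0 queue=[] holders={T1,T3,T5}
Step 6: signal(T1) -> count=1 queue=[] holders={T3,T5}
Step 7: signal(T3) -> count=2 queue=[] holders={T5}
Step 8: wait(T2) -> count=1 queue=[] holders={T2,T5}
Step 9: signal(T5) -> count=2 queue=[] holders={T2}
Step 10: signal(T2) -> count=3 queue=[] holders={none}
Step 11: wait(T1) -> count=2 queue=[] holders={T1}
Step 12: wait(T2) -> count=1 queue=[] holders={T1,T2}
Step 13: wait(T5) -> count=0 queue=[] holders={T1,T2,T5}
Step 14: signal(T5) -> count=1 queue=[] holders={T1,T2}
Step 15: signal(T1) -> count=2 queue=[] holders={T2}
Step 16: signal(T2) -> count=3 queue=[] holders={none}
Step 17: wait(T2) -> count=2 queue=[] holders={T2}
Step 18: wait(T1) -> count=1 queue=[] holders={T1,T2}
Final holders: {T1,T2} -> 2 thread(s)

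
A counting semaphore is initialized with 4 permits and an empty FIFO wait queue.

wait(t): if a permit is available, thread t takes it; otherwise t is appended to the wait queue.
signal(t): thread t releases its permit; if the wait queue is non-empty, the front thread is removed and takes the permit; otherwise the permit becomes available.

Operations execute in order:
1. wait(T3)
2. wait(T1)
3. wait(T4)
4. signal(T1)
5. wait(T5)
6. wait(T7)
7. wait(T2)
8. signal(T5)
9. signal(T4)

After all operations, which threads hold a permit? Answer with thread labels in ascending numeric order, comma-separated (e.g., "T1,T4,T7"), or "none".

Step 1: wait(T3) -> count=3 queue=[] holders={T3}
Step 2: wait(T1) -> count=2 queue=[] holders={T1,T3}
Step 3: wait(T4) -> count=1 queue=[] holders={T1,T3,T4}
Step 4: signal(T1) -> count=2 queue=[] holders={T3,T4}
Step 5: wait(T5) -> count=1 queue=[] holders={T3,T4,T5}
Step 6: wait(T7) -> count=0 queue=[] holders={T3,T4,T5,T7}
Step 7: wait(T2) -> count=0 queue=[T2] holders={T3,T4,T5,T7}
Step 8: signal(T5) -> count=0 queue=[] holders={T2,T3,T4,T7}
Step 9: signal(T4) -> count=1 queue=[] holders={T2,T3,T7}
Final holders: T2,T3,T7

Answer: T2,T3,T7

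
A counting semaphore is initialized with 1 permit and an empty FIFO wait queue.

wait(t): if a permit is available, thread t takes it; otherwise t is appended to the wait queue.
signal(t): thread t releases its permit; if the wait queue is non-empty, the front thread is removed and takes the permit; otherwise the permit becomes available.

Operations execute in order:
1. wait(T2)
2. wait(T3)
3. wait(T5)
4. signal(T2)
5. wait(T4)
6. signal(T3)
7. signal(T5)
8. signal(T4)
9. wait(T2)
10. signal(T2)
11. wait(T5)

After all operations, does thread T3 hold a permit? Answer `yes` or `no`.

Step 1: wait(T2) -> count=0 queue=[] holders={T2}
Step 2: wait(T3) -> count=0 queue=[T3] holders={T2}
Step 3: wait(T5) -> count=0 queue=[T3,T5] holders={T2}
Step 4: signal(T2) -> count=0 queue=[T5] holders={T3}
Step 5: wait(T4) -> count=0 queue=[T5,T4] holders={T3}
Step 6: signal(T3) -> count=0 queue=[T4] holders={T5}
Step 7: signal(T5) -> count=0 queue=[] holders={T4}
Step 8: signal(T4) -> count=1 queue=[] holders={none}
Step 9: wait(T2) -> count=0 queue=[] holders={T2}
Step 10: signal(T2) -> count=1 queue=[] holders={none}
Step 11: wait(T5) -> count=0 queue=[] holders={T5}
Final holders: {T5} -> T3 not in holders

Answer: no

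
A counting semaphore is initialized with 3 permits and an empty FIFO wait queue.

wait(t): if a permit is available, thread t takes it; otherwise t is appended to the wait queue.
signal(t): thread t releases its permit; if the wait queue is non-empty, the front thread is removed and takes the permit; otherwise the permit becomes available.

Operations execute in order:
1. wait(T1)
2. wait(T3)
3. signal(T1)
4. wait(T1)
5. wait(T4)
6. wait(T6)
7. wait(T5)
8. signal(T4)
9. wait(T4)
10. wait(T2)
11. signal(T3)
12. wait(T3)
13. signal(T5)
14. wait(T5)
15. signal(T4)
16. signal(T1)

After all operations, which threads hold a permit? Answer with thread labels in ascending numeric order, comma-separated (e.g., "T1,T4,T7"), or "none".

Answer: T2,T3,T6

Derivation:
Step 1: wait(T1) -> count=2 queue=[] holders={T1}
Step 2: wait(T3) -> count=1 queue=[] holders={T1,T3}
Step 3: signal(T1) -> count=2 queue=[] holders={T3}
Step 4: wait(T1) -> count=1 queue=[] holders={T1,T3}
Step 5: wait(T4) -> count=0 queue=[] holders={T1,T3,T4}
Step 6: wait(T6) -> count=0 queue=[T6] holders={T1,T3,T4}
Step 7: wait(T5) -> count=0 queue=[T6,T5] holders={T1,T3,T4}
Step 8: signal(T4) -> count=0 queue=[T5] holders={T1,T3,T6}
Step 9: wait(T4) -> count=0 queue=[T5,T4] holders={T1,T3,T6}
Step 10: wait(T2) -> count=0 queue=[T5,T4,T2] holders={T1,T3,T6}
Step 11: signal(T3) -> count=0 queue=[T4,T2] holders={T1,T5,T6}
Step 12: wait(T3) -> count=0 queue=[T4,T2,T3] holders={T1,T5,T6}
Step 13: signal(T5) -> count=0 queue=[T2,T3] holders={T1,T4,T6}
Step 14: wait(T5) -> count=0 queue=[T2,T3,T5] holders={T1,T4,T6}
Step 15: signal(T4) -> count=0 queue=[T3,T5] holders={T1,T2,T6}
Step 16: signal(T1) -> count=0 queue=[T5] holders={T2,T3,T6}
Final holders: T2,T3,T6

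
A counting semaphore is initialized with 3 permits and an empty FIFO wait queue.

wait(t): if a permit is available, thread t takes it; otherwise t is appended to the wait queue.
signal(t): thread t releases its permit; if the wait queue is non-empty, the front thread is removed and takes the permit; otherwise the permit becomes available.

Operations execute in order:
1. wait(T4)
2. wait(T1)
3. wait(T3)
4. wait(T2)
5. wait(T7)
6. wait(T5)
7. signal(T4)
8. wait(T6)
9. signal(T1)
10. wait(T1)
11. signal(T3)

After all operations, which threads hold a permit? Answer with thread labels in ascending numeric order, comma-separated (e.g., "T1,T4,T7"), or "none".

Step 1: wait(T4) -> count=2 queue=[] holders={T4}
Step 2: wait(T1) -> count=1 queue=[] holders={T1,T4}
Step 3: wait(T3) -> count=0 queue=[] holders={T1,T3,T4}
Step 4: wait(T2) -> count=0 queue=[T2] holders={T1,T3,T4}
Step 5: wait(T7) -> count=0 queue=[T2,T7] holders={T1,T3,T4}
Step 6: wait(T5) -> count=0 queue=[T2,T7,T5] holders={T1,T3,T4}
Step 7: signal(T4) -> count=0 queue=[T7,T5] holders={T1,T2,T3}
Step 8: wait(T6) -> count=0 queue=[T7,T5,T6] holders={T1,T2,T3}
Step 9: signal(T1) -> count=0 queue=[T5,T6] holders={T2,T3,T7}
Step 10: wait(T1) -> count=0 queue=[T5,T6,T1] holders={T2,T3,T7}
Step 11: signal(T3) -> count=0 queue=[T6,T1] holders={T2,T5,T7}
Final holders: T2,T5,T7

Answer: T2,T5,T7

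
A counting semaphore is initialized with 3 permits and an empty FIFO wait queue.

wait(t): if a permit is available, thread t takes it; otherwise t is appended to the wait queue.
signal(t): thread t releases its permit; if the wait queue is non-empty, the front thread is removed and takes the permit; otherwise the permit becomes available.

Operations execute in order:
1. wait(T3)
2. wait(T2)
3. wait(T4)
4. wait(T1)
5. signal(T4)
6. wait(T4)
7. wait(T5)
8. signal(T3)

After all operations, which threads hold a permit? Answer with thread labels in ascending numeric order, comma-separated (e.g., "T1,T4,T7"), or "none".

Step 1: wait(T3) -> count=2 queue=[] holders={T3}
Step 2: wait(T2) -> count=1 queue=[] holders={T2,T3}
Step 3: wait(T4) -> count=0 queue=[] holders={T2,T3,T4}
Step 4: wait(T1) -> count=0 queue=[T1] holders={T2,T3,T4}
Step 5: signal(T4) -> count=0 queue=[] holders={T1,T2,T3}
Step 6: wait(T4) -> count=0 queue=[T4] holders={T1,T2,T3}
Step 7: wait(T5) -> count=0 queue=[T4,T5] holders={T1,T2,T3}
Step 8: signal(T3) -> count=0 queue=[T5] holders={T1,T2,T4}
Final holders: T1,T2,T4

Answer: T1,T2,T4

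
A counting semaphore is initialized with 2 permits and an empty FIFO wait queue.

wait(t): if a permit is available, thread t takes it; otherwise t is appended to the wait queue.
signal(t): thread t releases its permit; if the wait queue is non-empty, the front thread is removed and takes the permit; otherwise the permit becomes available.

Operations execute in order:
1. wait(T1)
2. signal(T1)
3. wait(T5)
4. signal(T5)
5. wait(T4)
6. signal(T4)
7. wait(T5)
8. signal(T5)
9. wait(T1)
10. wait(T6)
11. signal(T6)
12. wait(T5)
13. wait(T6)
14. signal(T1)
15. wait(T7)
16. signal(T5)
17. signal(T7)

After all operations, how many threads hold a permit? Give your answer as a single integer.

Answer: 1

Derivation:
Step 1: wait(T1) -> count=1 queue=[] holders={T1}
Step 2: signal(T1) -> count=2 queue=[] holders={none}
Step 3: wait(T5) -> count=1 queue=[] holders={T5}
Step 4: signal(T5) -> count=2 queue=[] holders={none}
Step 5: wait(T4) -> count=1 queue=[] holders={T4}
Step 6: signal(T4) -> count=2 queue=[] holders={none}
Step 7: wait(T5) -> count=1 queue=[] holders={T5}
Step 8: signal(T5) -> count=2 queue=[] holders={none}
Step 9: wait(T1) -> count=1 queue=[] holders={T1}
Step 10: wait(T6) -> count=0 queue=[] holders={T1,T6}
Step 11: signal(T6) -> count=1 queue=[] holders={T1}
Step 12: wait(T5) -> count=0 queue=[] holders={T1,T5}
Step 13: wait(T6) -> count=0 queue=[T6] holders={T1,T5}
Step 14: signal(T1) -> count=0 queue=[] holders={T5,T6}
Step 15: wait(T7) -> count=0 queue=[T7] holders={T5,T6}
Step 16: signal(T5) -> count=0 queue=[] holders={T6,T7}
Step 17: signal(T7) -> count=1 queue=[] holders={T6}
Final holders: {T6} -> 1 thread(s)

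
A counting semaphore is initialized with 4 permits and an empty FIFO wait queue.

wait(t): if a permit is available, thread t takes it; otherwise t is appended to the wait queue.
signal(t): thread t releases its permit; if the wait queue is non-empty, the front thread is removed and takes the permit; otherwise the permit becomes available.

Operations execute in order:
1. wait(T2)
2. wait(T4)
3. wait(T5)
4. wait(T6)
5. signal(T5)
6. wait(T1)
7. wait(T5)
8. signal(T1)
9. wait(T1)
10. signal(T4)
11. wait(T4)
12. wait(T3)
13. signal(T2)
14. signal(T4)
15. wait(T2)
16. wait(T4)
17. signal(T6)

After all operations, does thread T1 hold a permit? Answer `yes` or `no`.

Step 1: wait(T2) -> count=3 queue=[] holders={T2}
Step 2: wait(T4) -> count=2 queue=[] holders={T2,T4}
Step 3: wait(T5) -> count=1 queue=[] holders={T2,T4,T5}
Step 4: wait(T6) -> count=0 queue=[] holders={T2,T4,T5,T6}
Step 5: signal(T5) -> count=1 queue=[] holders={T2,T4,T6}
Step 6: wait(T1) -> count=0 queue=[] holders={T1,T2,T4,T6}
Step 7: wait(T5) -> count=0 queue=[T5] holders={T1,T2,T4,T6}
Step 8: signal(T1) -> count=0 queue=[] holders={T2,T4,T5,T6}
Step 9: wait(T1) -> count=0 queue=[T1] holders={T2,T4,T5,T6}
Step 10: signal(T4) -> count=0 queue=[] holders={T1,T2,T5,T6}
Step 11: wait(T4) -> count=0 queue=[T4] holders={T1,T2,T5,T6}
Step 12: wait(T3) -> count=0 queue=[T4,T3] holders={T1,T2,T5,T6}
Step 13: signal(T2) -> count=0 queue=[T3] holders={T1,T4,T5,T6}
Step 14: signal(T4) -> count=0 queue=[] holders={T1,T3,T5,T6}
Step 15: wait(T2) -> count=0 queue=[T2] holders={T1,T3,T5,T6}
Step 16: wait(T4) -> count=0 queue=[T2,T4] holders={T1,T3,T5,T6}
Step 17: signal(T6) -> count=0 queue=[T4] holders={T1,T2,T3,T5}
Final holders: {T1,T2,T3,T5} -> T1 in holders

Answer: yes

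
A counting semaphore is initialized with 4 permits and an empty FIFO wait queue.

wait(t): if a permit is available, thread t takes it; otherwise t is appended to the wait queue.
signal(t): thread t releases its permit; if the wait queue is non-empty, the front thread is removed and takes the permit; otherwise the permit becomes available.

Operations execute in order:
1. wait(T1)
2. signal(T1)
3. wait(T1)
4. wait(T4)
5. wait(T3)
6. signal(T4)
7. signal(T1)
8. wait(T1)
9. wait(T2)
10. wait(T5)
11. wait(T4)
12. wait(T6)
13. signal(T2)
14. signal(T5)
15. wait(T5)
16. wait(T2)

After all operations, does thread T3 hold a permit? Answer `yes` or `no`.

Step 1: wait(T1) -> count=3 queue=[] holders={T1}
Step 2: signal(T1) -> count=4 queue=[] holders={none}
Step 3: wait(T1) -> count=3 queue=[] holders={T1}
Step 4: wait(T4) -> count=2 queue=[] holders={T1,T4}
Step 5: wait(T3) -> count=1 queue=[] holders={T1,T3,T4}
Step 6: signal(T4) -> count=2 queue=[] holders={T1,T3}
Step 7: signal(T1) -> count=3 queue=[] holders={T3}
Step 8: wait(T1) -> count=2 queue=[] holders={T1,T3}
Step 9: wait(T2) -> count=1 queue=[] holders={T1,T2,T3}
Step 10: wait(T5) -> count=0 queue=[] holders={T1,T2,T3,T5}
Step 11: wait(T4) -> count=0 queue=[T4] holders={T1,T2,T3,T5}
Step 12: wait(T6) -> count=0 queue=[T4,T6] holders={T1,T2,T3,T5}
Step 13: signal(T2) -> count=0 queue=[T6] holders={T1,T3,T4,T5}
Step 14: signal(T5) -> count=0 queue=[] holders={T1,T3,T4,T6}
Step 15: wait(T5) -> count=0 queue=[T5] holders={T1,T3,T4,T6}
Step 16: wait(T2) -> count=0 queue=[T5,T2] holders={T1,T3,T4,T6}
Final holders: {T1,T3,T4,T6} -> T3 in holders

Answer: yes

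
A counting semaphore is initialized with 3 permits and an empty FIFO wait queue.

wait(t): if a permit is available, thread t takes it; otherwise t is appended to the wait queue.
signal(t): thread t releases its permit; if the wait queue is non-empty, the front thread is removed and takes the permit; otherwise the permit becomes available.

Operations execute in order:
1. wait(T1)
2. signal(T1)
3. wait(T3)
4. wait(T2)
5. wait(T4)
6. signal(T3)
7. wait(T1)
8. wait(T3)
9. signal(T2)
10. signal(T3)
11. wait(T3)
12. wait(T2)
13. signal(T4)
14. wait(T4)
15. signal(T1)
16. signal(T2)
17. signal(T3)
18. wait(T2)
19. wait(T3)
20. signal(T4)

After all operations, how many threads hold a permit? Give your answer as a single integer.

Step 1: wait(T1) -> count=2 queue=[] holders={T1}
Step 2: signal(T1) -> count=3 queue=[] holders={none}
Step 3: wait(T3) -> count=2 queue=[] holders={T3}
Step 4: wait(T2) -> count=1 queue=[] holders={T2,T3}
Step 5: wait(T4) -> count=0 queue=[] holders={T2,T3,T4}
Step 6: signal(T3) -> count=1 queue=[] holders={T2,T4}
Step 7: wait(T1) -> count=0 queue=[] holders={T1,T2,T4}
Step 8: wait(T3) -> count=0 queue=[T3] holders={T1,T2,T4}
Step 9: signal(T2) -> count=0 queue=[] holders={T1,T3,T4}
Step 10: signal(T3) -> count=1 queue=[] holders={T1,T4}
Step 11: wait(T3) -> count=0 queue=[] holders={T1,T3,T4}
Step 12: wait(T2) -> count=0 queue=[T2] holders={T1,T3,T4}
Step 13: signal(T4) -> count=0 queue=[] holders={T1,T2,T3}
Step 14: wait(T4) -> count=0 queue=[T4] holders={T1,T2,T3}
Step 15: signal(T1) -> count=0 queue=[] holders={T2,T3,T4}
Step 16: signal(T2) -> count=1 queue=[] holders={T3,T4}
Step 17: signal(T3) -> count=2 queue=[] holders={T4}
Step 18: wait(T2) -> count=1 queue=[] holders={T2,T4}
Step 19: wait(T3) -> count=0 queue=[] holders={T2,T3,T4}
Step 20: signal(T4) -> count=1 queue=[] holders={T2,T3}
Final holders: {T2,T3} -> 2 thread(s)

Answer: 2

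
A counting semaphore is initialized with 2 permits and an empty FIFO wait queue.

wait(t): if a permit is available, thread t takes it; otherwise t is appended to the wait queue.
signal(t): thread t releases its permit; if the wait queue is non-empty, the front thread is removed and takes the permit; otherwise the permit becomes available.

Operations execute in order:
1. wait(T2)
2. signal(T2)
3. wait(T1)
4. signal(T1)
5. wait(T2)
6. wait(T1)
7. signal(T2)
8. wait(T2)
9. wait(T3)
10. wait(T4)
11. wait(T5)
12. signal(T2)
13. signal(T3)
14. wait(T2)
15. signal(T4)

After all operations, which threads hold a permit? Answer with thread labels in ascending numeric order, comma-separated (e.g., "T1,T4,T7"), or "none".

Answer: T1,T5

Derivation:
Step 1: wait(T2) -> count=1 queue=[] holders={T2}
Step 2: signal(T2) -> count=2 queue=[] holders={none}
Step 3: wait(T1) -> count=1 queue=[] holders={T1}
Step 4: signal(T1) -> count=2 queue=[] holders={none}
Step 5: wait(T2) -> count=1 queue=[] holders={T2}
Step 6: wait(T1) -> count=0 queue=[] holders={T1,T2}
Step 7: signal(T2) -> count=1 queue=[] holders={T1}
Step 8: wait(T2) -> count=0 queue=[] holders={T1,T2}
Step 9: wait(T3) -> count=0 queue=[T3] holders={T1,T2}
Step 10: wait(T4) -> count=0 queue=[T3,T4] holders={T1,T2}
Step 11: wait(T5) -> count=0 queue=[T3,T4,T5] holders={T1,T2}
Step 12: signal(T2) -> count=0 queue=[T4,T5] holders={T1,T3}
Step 13: signal(T3) -> count=0 queue=[T5] holders={T1,T4}
Step 14: wait(T2) -> count=0 queue=[T5,T2] holders={T1,T4}
Step 15: signal(T4) -> count=0 queue=[T2] holders={T1,T5}
Final holders: T1,T5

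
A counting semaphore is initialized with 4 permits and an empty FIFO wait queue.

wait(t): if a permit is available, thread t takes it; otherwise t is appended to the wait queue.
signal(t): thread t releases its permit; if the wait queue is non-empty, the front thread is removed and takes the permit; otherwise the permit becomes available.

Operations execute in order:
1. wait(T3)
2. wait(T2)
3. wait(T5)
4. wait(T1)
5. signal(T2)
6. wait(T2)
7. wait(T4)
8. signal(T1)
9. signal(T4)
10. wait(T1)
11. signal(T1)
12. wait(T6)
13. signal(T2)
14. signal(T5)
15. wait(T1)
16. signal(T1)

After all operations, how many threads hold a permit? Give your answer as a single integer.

Answer: 2

Derivation:
Step 1: wait(T3) -> count=3 queue=[] holders={T3}
Step 2: wait(T2) -> count=2 queue=[] holders={T2,T3}
Step 3: wait(T5) -> count=1 queue=[] holders={T2,T3,T5}
Step 4: wait(T1) -> count=0 queue=[] holders={T1,T2,T3,T5}
Step 5: signal(T2) -> count=1 queue=[] holders={T1,T3,T5}
Step 6: wait(T2) -> count=0 queue=[] holders={T1,T2,T3,T5}
Step 7: wait(T4) -> count=0 queue=[T4] holders={T1,T2,T3,T5}
Step 8: signal(T1) -> count=0 queue=[] holders={T2,T3,T4,T5}
Step 9: signal(T4) -> count=1 queue=[] holders={T2,T3,T5}
Step 10: wait(T1) -> count=0 queue=[] holders={T1,T2,T3,T5}
Step 11: signal(T1) -> count=1 queue=[] holders={T2,T3,T5}
Step 12: wait(T6) -> count=0 queue=[] holders={T2,T3,T5,T6}
Step 13: signal(T2) -> count=1 queue=[] holders={T3,T5,T6}
Step 14: signal(T5) -> count=2 queue=[] holders={T3,T6}
Step 15: wait(T1) -> count=1 queue=[] holders={T1,T3,T6}
Step 16: signal(T1) -> count=2 queue=[] holders={T3,T6}
Final holders: {T3,T6} -> 2 thread(s)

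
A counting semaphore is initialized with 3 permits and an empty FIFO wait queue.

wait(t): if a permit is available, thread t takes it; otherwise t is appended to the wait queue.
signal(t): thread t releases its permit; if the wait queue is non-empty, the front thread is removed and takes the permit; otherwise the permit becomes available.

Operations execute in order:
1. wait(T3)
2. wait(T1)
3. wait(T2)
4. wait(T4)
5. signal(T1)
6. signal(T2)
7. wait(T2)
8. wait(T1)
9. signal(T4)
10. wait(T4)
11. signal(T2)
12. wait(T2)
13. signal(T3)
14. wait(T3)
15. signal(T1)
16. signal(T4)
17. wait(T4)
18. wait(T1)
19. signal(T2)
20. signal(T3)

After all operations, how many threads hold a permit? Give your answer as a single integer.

Answer: 2

Derivation:
Step 1: wait(T3) -> count=2 queue=[] holders={T3}
Step 2: wait(T1) -> count=1 queue=[] holders={T1,T3}
Step 3: wait(T2) -> count=0 queue=[] holders={T1,T2,T3}
Step 4: wait(T4) -> count=0 queue=[T4] holders={T1,T2,T3}
Step 5: signal(T1) -> count=0 queue=[] holders={T2,T3,T4}
Step 6: signal(T2) -> count=1 queue=[] holders={T3,T4}
Step 7: wait(T2) -> count=0 queue=[] holders={T2,T3,T4}
Step 8: wait(T1) -> count=0 queue=[T1] holders={T2,T3,T4}
Step 9: signal(T4) -> count=0 queue=[] holders={T1,T2,T3}
Step 10: wait(T4) -> count=0 queue=[T4] holders={T1,T2,T3}
Step 11: signal(T2) -> count=0 queue=[] holders={T1,T3,T4}
Step 12: wait(T2) -> count=0 queue=[T2] holders={T1,T3,T4}
Step 13: signal(T3) -> count=0 queue=[] holders={T1,T2,T4}
Step 14: wait(T3) -> count=0 queue=[T3] holders={T1,T2,T4}
Step 15: signal(T1) -> count=0 queue=[] holders={T2,T3,T4}
Step 16: signal(T4) -> count=1 queue=[] holders={T2,T3}
Step 17: wait(T4) -> count=0 queue=[] holders={T2,T3,T4}
Step 18: wait(T1) -> count=0 queue=[T1] holders={T2,T3,T4}
Step 19: signal(T2) -> count=0 queue=[] holders={T1,T3,T4}
Step 20: signal(T3) -> count=1 queue=[] holders={T1,T4}
Final holders: {T1,T4} -> 2 thread(s)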